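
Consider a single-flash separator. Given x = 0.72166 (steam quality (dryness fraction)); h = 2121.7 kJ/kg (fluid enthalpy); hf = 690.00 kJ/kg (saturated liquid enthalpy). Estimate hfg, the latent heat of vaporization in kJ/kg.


hfg = (h - hf) / x
hfg = (2121.7 - 690.00) / 0.72166
hfg = 1983.9 kJ/kg


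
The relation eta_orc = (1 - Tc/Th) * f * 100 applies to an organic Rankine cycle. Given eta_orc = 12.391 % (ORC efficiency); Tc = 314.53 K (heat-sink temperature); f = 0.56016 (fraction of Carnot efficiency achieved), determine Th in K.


Th = Tc / (1 - (eta_orc/100)/f)
Th = 314.53 / (1 - (12.391/100)/0.56016)
Th = 403.87 K


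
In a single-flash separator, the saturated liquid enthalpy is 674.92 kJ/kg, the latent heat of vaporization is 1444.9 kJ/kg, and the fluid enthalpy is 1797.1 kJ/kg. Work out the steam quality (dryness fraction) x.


x = (h - hf) / hfg
x = (1797.1 - 674.92) / 1444.9
x = 0.77665


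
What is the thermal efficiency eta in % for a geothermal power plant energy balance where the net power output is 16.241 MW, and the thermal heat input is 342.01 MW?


eta = W_net / Q_in * 100
eta = 16.241 / 342.01 * 100
eta = 4.7487 %


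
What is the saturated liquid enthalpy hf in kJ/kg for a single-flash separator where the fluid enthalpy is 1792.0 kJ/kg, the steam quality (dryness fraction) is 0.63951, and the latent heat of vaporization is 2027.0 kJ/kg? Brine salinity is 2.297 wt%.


hf = h - x * hfg
hf = 1792.0 - 0.63951 * 2027.0
hf = 495.71 kJ/kg


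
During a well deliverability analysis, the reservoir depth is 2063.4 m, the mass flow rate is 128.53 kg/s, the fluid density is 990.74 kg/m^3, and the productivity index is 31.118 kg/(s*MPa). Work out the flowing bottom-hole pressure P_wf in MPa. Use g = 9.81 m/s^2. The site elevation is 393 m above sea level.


Step 1: P_i = rho*g*h/1e6 = 990.74*9.81*2063.4/1e6 = 20.05451 MPa
Step 2: P_wf = P_i - mdot/PI = 20.05451 - 128.53/31.118 = 15.924 MPa
P_wf = 15.924 MPa


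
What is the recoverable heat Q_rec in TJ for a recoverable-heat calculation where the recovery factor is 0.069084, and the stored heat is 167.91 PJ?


Q_rec = Q_s * RF
Q_rec = 167.91 * 0.069084
Q_rec = 11.59989 PJ
Convert: 11.59989 PJ * 1000.0 = 11600 TJ
Q_rec = 11600 TJ


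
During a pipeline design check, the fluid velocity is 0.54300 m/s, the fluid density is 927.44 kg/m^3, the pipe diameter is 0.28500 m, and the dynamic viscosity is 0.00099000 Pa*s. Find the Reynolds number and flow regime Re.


Step 1: Re = rho*vel*D/mu = 927.44*0.543*0.285/0.00099 = 1.4498e+05
Step 2: Re = 1.4498e+05 > 4000, so flow is turbulent.
Re = 1.4498e+05 (turbulent)


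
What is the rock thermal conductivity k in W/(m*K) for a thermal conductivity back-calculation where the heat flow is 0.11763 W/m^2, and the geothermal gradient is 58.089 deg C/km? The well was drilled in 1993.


k = q / (grad / 1000)
k = 0.11763 / (58.089 / 1000)
k = 2.0250 W/(m*K)


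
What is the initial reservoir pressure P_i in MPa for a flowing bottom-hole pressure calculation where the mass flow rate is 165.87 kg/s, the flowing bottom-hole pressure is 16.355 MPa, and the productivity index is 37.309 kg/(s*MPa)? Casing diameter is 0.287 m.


P_i = P_wf + mdot / PI
P_i = 16.355 + 165.87 / 37.309
P_i = 20.801 MPa


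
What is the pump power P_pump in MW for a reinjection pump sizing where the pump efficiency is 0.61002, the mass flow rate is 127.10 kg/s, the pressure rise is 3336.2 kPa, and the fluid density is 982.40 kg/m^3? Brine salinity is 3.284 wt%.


P_pump = mdot * dP / (rho * eta)
P_pump = 127.10 * 3336.2 / (982.40 * 0.61002)
P_pump = 707.5631 kW
Convert: 707.5631 kW * 0.001 = 0.70756 MW
P_pump = 0.70756 MW


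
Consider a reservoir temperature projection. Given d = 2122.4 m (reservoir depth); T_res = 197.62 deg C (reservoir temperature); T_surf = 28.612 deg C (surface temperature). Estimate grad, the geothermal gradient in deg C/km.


grad = (T_res - T_surf) / d * 1000
grad = (197.62 - 28.612) / 2122.4 * 1000
grad = 79.631 deg C/km


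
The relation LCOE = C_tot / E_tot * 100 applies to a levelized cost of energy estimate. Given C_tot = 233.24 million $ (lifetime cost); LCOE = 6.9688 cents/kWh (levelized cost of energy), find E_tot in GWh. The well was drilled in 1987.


E_tot = C_tot / LCOE * 100
E_tot = 233.24 / 6.9688 * 100
E_tot = 3346.9 GWh


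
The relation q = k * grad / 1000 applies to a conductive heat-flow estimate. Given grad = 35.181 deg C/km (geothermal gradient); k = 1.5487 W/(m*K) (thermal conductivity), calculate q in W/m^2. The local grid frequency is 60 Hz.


q = k * grad / 1000
q = 1.5487 * 35.181 / 1000
q = 0.054485 W/m^2


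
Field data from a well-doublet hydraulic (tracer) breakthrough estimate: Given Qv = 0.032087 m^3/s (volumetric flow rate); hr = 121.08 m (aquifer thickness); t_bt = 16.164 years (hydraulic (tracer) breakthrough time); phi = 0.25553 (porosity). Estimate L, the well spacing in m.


L = sqrt(t_bt*365.25*86400*3*Qv / (pi*hr*phi))
L = sqrt(16.164*365.25*86400*3*0.032087 / (pi*121.08*0.25553))
L = 710.75 m


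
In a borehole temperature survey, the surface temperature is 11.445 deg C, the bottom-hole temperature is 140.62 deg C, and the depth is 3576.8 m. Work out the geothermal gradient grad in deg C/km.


grad = (T_d - T_surf) / d * 1000
grad = (140.62 - 11.445) / 3576.8 * 1000
grad = 36.115 deg C/km


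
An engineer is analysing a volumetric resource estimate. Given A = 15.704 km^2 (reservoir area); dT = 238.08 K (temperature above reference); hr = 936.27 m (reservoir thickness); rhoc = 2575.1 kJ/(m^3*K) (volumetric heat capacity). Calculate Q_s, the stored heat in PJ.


Step 1: Vr = A*1e6*hr = 15.704*1e6*936.27 = 1.470318e+10 m^3
Step 2: Q_s = Vr*rhoc*dT/1e12 = 1.470318e+10*2575.1*238.08/1e12 = 9014.2 PJ
Q_s = 9014.2 PJ


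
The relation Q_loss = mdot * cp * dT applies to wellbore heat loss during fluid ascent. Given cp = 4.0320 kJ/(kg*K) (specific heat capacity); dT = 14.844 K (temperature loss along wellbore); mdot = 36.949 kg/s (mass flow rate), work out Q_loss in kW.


Q_loss = mdot * cp * dT
Q_loss = 36.949 * 4.0320 * 14.844
Q_loss = 2211.4 kW


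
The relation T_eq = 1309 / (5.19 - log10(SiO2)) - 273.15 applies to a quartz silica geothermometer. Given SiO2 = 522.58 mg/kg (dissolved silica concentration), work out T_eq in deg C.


T_eq = 1309 / (5.19 - log10(SiO2)) - 273.15
T_eq = 1309 / (5.19 - log10(522.58)) - 273.15
T_eq = 256.41 deg C


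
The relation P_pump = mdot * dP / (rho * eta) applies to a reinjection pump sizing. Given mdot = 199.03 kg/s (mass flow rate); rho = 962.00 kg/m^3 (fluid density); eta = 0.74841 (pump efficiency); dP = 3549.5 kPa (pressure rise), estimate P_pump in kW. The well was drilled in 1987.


P_pump = mdot * dP / (rho * eta)
P_pump = 199.03 * 3549.5 / (962.00 * 0.74841)
P_pump = 981.23 kW


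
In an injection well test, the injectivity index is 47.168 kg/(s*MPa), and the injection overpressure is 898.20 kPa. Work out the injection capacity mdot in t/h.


mdot = II * dP / 1000
mdot = 47.168 * 898.20 / 1000
mdot = 42.36630 kg/s
Convert: 42.36630 kg/s * 3.6 = 152.52 t/h
mdot = 152.52 t/h


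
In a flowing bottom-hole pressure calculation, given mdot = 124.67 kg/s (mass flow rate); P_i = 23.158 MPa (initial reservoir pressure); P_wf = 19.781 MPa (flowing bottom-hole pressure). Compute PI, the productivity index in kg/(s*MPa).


PI = mdot / (P_i - P_wf)
PI = 124.67 / (23.158 - 19.781)
PI = 36.917 kg/(s*MPa)


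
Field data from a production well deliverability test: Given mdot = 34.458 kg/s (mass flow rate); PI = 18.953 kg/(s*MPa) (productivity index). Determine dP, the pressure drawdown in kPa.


dP = mdot * 1000 / PI
dP = 34.458 * 1000 / 18.953
dP = 1818.1 kPa


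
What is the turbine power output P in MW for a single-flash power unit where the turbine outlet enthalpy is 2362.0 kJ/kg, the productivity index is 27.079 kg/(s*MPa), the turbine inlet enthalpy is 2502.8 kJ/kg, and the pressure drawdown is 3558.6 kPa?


Step 1: mdot = PI * dP / 1000 = 27.079 * 3558.6 / 1000 = 96.36333 kg/s
Step 2: P = mdot*(h_in - h_out)/1000 = 96.36333*(2502.8 - 2362.0)/1000 = 13.568 MW
P = 13.568 MW


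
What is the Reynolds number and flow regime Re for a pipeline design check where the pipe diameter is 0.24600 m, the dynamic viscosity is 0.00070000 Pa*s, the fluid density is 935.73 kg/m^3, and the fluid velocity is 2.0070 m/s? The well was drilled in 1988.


Step 1: Re = rho*vel*D/mu = 935.73*2.007*0.246/0.0007 = 6.5999e+05
Step 2: Re = 6.5999e+05 > 4000, so flow is turbulent.
Re = 6.5999e+05 (turbulent)


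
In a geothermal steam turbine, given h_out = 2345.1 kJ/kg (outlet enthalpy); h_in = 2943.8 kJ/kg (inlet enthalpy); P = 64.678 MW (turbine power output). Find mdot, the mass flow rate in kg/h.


mdot = P * 1000 / (h_in - h_out)
mdot = 64.678 * 1000 / (2943.8 - 2345.1)
mdot = 108.0307 kg/s
Convert: 108.0307 kg/s * 3600.0 = 3.8891e+05 kg/h
mdot = 3.8891e+05 kg/h


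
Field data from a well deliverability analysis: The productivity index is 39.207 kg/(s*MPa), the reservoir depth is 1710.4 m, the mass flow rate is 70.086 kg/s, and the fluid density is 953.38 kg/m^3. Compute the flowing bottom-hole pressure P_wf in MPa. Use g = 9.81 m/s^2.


Step 1: P_i = rho*g*h/1e6 = 953.38*9.81*1710.4/1e6 = 15.99679 MPa
Step 2: P_wf = P_i - mdot/PI = 15.99679 - 70.086/39.207 = 14.209 MPa
P_wf = 14.209 MPa


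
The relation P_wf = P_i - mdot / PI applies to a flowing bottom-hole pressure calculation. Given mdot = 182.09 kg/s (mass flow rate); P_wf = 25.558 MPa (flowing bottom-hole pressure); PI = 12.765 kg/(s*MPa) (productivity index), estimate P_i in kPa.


P_i = P_wf + mdot / PI
P_i = 25.558 + 182.09 / 12.765
P_i = 39.82279 MPa
Convert: 39.82279 MPa * 1000.0 = 39823 kPa
P_i = 39823 kPa


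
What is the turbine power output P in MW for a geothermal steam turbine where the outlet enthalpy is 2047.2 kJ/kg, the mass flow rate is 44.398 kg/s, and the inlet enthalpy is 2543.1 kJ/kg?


P = mdot * (h_in - h_out) / 1000
P = 44.398 * (2543.1 - 2047.2) / 1000
P = 22.017 MW


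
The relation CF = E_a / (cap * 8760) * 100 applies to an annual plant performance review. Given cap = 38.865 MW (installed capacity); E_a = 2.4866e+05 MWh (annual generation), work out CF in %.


CF = E_a / (cap * 8760) * 100
CF = 2.4866e+05 / (38.865 * 8760) * 100
CF = 73.037 %


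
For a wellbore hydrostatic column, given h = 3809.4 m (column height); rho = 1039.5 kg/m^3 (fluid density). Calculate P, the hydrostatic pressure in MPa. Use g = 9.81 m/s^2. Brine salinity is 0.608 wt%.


P = rho * g * h / 1e6
P = 1039.5 * 9.81 * 3809.4 / 1e6
P = 38.846 MPa


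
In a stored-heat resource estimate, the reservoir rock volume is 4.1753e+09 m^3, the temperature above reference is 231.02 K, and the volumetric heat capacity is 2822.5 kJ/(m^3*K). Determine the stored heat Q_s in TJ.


Q_s = Vr * rhoc * dT / 1e12
Q_s = 4.1753e+09 * 2822.5 * 231.02 / 1e12
Q_s = 2722.521 PJ
Convert: 2722.521 PJ * 1000.0 = 2.7225e+06 TJ
Q_s = 2.7225e+06 TJ


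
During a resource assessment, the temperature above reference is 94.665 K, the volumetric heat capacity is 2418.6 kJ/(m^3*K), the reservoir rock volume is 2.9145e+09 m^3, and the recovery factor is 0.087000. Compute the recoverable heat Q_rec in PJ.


Step 1: Q_s = Vr*rhoc*dT/1e12 = 2.9145e+09*2418.6*94.665/1e12 = 667.2945 PJ
Step 2: Q_rec = Q_s * RF = 667.2945 * 0.087 = 58.055 PJ
Q_rec = 58.055 PJ


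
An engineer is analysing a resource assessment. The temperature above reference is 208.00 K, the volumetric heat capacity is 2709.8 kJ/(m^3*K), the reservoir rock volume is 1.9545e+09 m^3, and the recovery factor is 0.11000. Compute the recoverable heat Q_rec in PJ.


Step 1: Q_s = Vr*rhoc*dT/1e12 = 1.9545e+09*2709.8*208.0/1e12 = 1101.631 PJ
Step 2: Q_rec = Q_s * RF = 1101.631 * 0.11 = 121.18 PJ
Q_rec = 121.18 PJ


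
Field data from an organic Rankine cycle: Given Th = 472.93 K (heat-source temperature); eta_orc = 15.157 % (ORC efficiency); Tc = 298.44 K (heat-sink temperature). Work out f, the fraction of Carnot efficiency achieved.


f = (eta_orc/100) / (1 - Tc/Th)
f = (15.157/100) / (1 - 298.44/472.93)
f = 0.41081


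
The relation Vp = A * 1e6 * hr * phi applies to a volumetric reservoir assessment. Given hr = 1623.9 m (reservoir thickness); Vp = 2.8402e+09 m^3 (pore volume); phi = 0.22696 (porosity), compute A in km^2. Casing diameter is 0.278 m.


A = Vp / (1e6 * hr * phi)
A = 2.8402e+09 / (1e6 * 1623.9 * 0.22696)
A = 7.7062 km^2


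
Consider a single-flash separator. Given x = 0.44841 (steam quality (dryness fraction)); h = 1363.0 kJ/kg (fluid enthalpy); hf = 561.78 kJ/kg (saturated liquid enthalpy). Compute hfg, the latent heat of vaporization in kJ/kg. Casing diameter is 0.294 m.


hfg = (h - hf) / x
hfg = (1363.0 - 561.78) / 0.44841
hfg = 1786.8 kJ/kg


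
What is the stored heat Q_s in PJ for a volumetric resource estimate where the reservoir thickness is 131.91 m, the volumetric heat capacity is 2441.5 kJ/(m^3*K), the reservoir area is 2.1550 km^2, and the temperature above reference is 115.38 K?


Step 1: Vr = A*1e6*hr = 2.155*1e6*131.91 = 2.842660e+08 m^3
Step 2: Q_s = Vr*rhoc*dT/1e12 = 2.842660e+08*2441.5*115.38/1e12 = 80.078 PJ
Q_s = 80.078 PJ


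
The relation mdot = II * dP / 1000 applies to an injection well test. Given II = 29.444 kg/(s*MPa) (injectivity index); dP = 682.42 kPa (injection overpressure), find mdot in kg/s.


mdot = II * dP / 1000
mdot = 29.444 * 682.42 / 1000
mdot = 20.093 kg/s


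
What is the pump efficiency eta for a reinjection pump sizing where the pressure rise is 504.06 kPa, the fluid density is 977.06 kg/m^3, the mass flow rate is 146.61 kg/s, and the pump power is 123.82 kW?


eta = mdot * dP / (rho * P_pump)
eta = 146.61 * 504.06 / (977.06 * 123.82)
eta = 0.61085


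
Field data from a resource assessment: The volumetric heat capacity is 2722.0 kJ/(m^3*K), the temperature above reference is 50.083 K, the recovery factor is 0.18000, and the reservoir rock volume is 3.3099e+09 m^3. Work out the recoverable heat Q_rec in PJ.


Step 1: Q_s = Vr*rhoc*dT/1e12 = 3.3099e+09*2722.0*50.083/1e12 = 451.2252 PJ
Step 2: Q_rec = Q_s * RF = 451.2252 * 0.18 = 81.221 PJ
Q_rec = 81.221 PJ


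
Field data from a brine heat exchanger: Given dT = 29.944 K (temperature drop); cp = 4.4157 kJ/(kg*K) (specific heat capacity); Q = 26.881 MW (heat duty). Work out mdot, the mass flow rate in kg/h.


mdot = Q * 1000 / (cp * dT)
mdot = 26.881 * 1000 / (4.4157 * 29.944)
mdot = 203.2994 kg/s
Convert: 203.2994 kg/s * 3600.0 = 7.3188e+05 kg/h
mdot = 7.3188e+05 kg/h


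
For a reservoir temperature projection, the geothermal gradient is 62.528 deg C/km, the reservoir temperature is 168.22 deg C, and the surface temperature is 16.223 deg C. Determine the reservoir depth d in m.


d = (T_res - T_surf) / grad * 1000
d = (168.22 - 16.223) / 62.528 * 1000
d = 2430.9 m


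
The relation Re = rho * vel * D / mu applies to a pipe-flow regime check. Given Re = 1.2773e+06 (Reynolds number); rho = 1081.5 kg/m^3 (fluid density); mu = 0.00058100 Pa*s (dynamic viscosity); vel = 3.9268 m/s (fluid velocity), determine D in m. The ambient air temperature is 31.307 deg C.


D = Re * mu / (rho * vel)
D = 1.2773e+06 * 0.00058100 / (1081.5 * 3.9268)
D = 0.17474 m


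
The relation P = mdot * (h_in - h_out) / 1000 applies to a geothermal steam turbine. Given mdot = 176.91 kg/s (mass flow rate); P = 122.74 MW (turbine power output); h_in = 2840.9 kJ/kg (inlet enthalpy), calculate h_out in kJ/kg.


h_out = h_in - P * 1000 / mdot
h_out = 2840.9 - 122.74 * 1000 / 176.91
h_out = 2147.1 kJ/kg


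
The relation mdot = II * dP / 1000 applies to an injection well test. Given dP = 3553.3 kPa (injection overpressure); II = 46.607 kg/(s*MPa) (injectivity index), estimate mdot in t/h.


mdot = II * dP / 1000
mdot = 46.607 * 3553.3 / 1000
mdot = 165.6087 kg/s
Convert: 165.6087 kg/s * 3.6 = 596.19 t/h
mdot = 596.19 t/h


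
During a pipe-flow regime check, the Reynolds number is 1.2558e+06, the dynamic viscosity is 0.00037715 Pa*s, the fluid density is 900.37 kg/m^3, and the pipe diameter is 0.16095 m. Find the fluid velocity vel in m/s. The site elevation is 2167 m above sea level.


vel = Re * mu / (rho * D)
vel = 1.2558e+06 * 0.00037715 / (900.37 * 0.16095)
vel = 3.2683 m/s


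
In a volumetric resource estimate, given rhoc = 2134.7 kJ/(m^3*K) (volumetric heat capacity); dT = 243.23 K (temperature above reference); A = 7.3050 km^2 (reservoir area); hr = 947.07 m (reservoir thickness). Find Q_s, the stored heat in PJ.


Step 1: Vr = A*1e6*hr = 7.305*1e6*947.07 = 6.918346e+09 m^3
Step 2: Q_s = Vr*rhoc*dT/1e12 = 6.918346e+09*2134.7*243.23/1e12 = 3592.2 PJ
Q_s = 3592.2 PJ


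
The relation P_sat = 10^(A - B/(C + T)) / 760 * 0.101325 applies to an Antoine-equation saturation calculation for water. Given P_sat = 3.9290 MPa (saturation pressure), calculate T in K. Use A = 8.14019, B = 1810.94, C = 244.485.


T = B / (A - log10(P_sat * 760 / 0.101325)) - C
T = 1810.94 / (8.14019 - log10(3.9290 * 760 / 0.101325)) - 244.485
T = 248.8501 deg C
Convert to K: 248.8501 + 273.15 = 522.00 K
T = 522.00 K


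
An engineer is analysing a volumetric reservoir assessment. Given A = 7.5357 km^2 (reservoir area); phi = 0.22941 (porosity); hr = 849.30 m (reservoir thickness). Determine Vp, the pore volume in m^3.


Vp = A * 1e6 * hr * phi
Vp = 7.5357 * 1e6 * 849.30 * 0.22941
Vp = 1.4682e+09 m^3


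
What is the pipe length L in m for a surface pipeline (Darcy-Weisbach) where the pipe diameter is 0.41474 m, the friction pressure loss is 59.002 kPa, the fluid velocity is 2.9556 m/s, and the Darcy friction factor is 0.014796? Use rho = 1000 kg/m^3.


L = dP*1000*D / (f*rho*vel^2/2)
L = 59.002*1000*0.41474 / (0.014796*1000*2.9556^2/2)
L = 378.65 m


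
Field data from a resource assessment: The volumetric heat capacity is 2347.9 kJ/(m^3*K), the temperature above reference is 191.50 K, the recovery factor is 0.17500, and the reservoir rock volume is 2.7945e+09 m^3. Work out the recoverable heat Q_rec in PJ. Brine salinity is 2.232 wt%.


Step 1: Q_s = Vr*rhoc*dT/1e12 = 2.7945e+09*2347.9*191.5/1e12 = 1256.471 PJ
Step 2: Q_rec = Q_s * RF = 1256.471 * 0.175 = 219.88 PJ
Q_rec = 219.88 PJ


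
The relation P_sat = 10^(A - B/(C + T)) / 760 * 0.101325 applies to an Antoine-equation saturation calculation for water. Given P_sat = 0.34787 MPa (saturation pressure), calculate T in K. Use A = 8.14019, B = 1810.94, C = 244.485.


T = B / (A - log10(P_sat * 760 / 0.101325)) - C
T = 1810.94 / (8.14019 - log10(0.34787 * 760 / 0.101325)) - 244.485
T = 138.8901 deg C
Convert to K: 138.8901 + 273.15 = 412.04 K
T = 412.04 K


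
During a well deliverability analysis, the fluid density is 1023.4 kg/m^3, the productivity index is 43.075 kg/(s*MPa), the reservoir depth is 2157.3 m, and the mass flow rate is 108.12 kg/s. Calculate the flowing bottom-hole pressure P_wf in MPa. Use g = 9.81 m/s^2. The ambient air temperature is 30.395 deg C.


Step 1: P_i = rho*g*h/1e6 = 1023.4*9.81*2157.3/1e6 = 21.65833 MPa
Step 2: P_wf = P_i - mdot/PI = 21.65833 - 108.12/43.075 = 19.148 MPa
P_wf = 19.148 MPa


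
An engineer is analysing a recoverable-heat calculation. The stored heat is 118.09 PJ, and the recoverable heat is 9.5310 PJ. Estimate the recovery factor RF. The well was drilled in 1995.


RF = Q_rec / Q_s
RF = 9.5310 / 118.09
RF = 0.080710


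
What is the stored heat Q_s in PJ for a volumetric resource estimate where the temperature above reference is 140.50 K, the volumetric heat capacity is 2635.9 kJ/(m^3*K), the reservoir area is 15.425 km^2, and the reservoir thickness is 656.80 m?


Step 1: Vr = A*1e6*hr = 15.425*1e6*656.8 = 1.013114e+10 m^3
Step 2: Q_s = Vr*rhoc*dT/1e12 = 1.013114e+10*2635.9*140.5/1e12 = 3752.0 PJ
Q_s = 3752.0 PJ


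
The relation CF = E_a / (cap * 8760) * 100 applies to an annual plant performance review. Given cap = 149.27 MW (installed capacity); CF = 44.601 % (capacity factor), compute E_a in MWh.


E_a = CF / 100 * cap * 8760
E_a = 44.601 / 100 * 149.27 * 8760
E_a = 5.8320e+05 MWh


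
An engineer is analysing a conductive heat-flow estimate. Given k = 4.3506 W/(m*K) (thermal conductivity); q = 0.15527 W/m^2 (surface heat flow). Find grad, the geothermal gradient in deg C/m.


grad = q * 1000 / k
grad = 0.15527 * 1000 / 4.3506
grad = 35.68933 deg C/km
Convert: 35.68933 deg C/km * 0.001 = 0.035689 deg C/m
grad = 0.035689 deg C/m


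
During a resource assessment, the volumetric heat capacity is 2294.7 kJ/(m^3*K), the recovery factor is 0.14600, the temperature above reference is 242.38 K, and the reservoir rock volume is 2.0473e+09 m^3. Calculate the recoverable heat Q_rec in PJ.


Step 1: Q_s = Vr*rhoc*dT/1e12 = 2.0473e+09*2294.7*242.38/1e12 = 1138.687 PJ
Step 2: Q_rec = Q_s * RF = 1138.687 * 0.146 = 166.25 PJ
Q_rec = 166.25 PJ


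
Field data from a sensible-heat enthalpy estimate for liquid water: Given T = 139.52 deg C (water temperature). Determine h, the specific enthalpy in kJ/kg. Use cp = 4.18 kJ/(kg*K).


h = cp * T
h = 4.18 * 139.52
h = 583.19 kJ/kg


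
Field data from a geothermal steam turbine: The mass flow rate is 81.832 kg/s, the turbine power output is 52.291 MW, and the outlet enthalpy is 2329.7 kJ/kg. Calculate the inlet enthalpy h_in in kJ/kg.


h_in = h_out + P * 1000 / mdot
h_in = 2329.7 + 52.291 * 1000 / 81.832
h_in = 2968.7 kJ/kg


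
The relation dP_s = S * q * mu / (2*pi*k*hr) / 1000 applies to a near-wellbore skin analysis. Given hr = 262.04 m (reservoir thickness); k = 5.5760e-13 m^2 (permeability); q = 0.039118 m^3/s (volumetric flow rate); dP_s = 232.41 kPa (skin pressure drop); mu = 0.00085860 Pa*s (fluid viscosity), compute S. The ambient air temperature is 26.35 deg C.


S = dP_s * 1000 * 2*pi*k*hr / (q*mu)
S = 232.41 * 1000 * 2*pi*5.5760e-13*262.04 / (0.039118*0.00085860)
S = 6.3527


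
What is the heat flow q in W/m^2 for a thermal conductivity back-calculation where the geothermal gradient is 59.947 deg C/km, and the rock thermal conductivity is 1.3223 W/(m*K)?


q = k * grad / 1000
q = 1.3223 * 59.947 / 1000
q = 0.079268 W/m^2


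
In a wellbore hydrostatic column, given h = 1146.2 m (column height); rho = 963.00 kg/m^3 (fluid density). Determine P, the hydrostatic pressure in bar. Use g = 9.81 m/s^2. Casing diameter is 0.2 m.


P = rho * g * h / 1e6
P = 963.00 * 9.81 * 1146.2 / 1e6
P = 10.82819 MPa
Convert: 10.82819 MPa * 10.0 = 108.28 bar
P = 108.28 bar


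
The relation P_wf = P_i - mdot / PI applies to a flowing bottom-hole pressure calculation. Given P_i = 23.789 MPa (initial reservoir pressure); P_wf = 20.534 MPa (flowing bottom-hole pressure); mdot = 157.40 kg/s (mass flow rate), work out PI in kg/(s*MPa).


PI = mdot / (P_i - P_wf)
PI = 157.40 / (23.789 - 20.534)
PI = 48.356 kg/(s*MPa)


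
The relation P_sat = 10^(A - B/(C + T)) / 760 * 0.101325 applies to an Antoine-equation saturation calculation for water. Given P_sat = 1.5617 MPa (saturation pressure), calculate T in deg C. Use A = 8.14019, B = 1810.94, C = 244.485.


T = B / (A - log10(P_sat * 760 / 0.101325)) - C
T = 1810.94 / (8.14019 - log10(1.5617 * 760 / 0.101325)) - 244.485
T = 200.30 deg C


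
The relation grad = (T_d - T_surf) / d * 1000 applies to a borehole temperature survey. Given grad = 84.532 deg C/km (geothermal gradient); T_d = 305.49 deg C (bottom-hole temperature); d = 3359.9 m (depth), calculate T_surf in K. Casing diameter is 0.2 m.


T_surf = T_d - grad * d / 1000
T_surf = 305.49 - 84.532 * 3359.9 / 1000
T_surf = 21.47093 deg C
Convert to K: 21.47093 + 273.15 = 294.62 K
T_surf = 294.62 K


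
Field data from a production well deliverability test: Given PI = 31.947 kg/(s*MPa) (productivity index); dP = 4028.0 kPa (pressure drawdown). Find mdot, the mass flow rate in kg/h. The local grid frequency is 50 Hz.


mdot = PI * dP / 1000
mdot = 31.947 * 4028.0 / 1000
mdot = 128.6825 kg/s
Convert: 128.6825 kg/s * 3600.0 = 4.6326e+05 kg/h
mdot = 4.6326e+05 kg/h


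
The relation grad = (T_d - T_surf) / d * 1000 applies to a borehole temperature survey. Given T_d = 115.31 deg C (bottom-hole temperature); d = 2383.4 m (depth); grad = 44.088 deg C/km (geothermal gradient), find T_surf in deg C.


T_surf = T_d - grad * d / 1000
T_surf = 115.31 - 44.088 * 2383.4 / 1000
T_surf = 10.231 deg C


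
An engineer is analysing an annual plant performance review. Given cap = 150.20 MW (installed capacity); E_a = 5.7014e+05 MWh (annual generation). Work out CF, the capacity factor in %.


CF = E_a / (cap * 8760) * 100
CF = 5.7014e+05 / (150.20 * 8760) * 100
CF = 43.332 %


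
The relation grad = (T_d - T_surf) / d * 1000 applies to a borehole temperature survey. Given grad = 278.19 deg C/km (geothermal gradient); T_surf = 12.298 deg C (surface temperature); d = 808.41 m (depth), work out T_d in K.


T_d = T_surf + grad * d / 1000
T_d = 12.298 + 278.19 * 808.41 / 1000
T_d = 237.1896 deg C
Convert to K: 237.1896 + 273.15 = 510.34 K
T_d = 510.34 K


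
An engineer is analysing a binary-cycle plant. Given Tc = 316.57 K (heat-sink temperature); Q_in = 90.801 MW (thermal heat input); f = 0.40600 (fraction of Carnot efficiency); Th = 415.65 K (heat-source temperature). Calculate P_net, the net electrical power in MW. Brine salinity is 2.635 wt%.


Step 1: eta = (1 - Tc/Th)*f = (1 - 316.57/415.65)*0.406 = 0.09677969
Step 2: P_net = eta * Q_in = 0.09677969 * 90.801 = 8.7877 MW
P_net = 8.7877 MW


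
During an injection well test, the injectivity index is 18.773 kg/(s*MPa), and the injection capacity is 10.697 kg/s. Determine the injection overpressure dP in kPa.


dP = mdot * 1000 / II
dP = 10.697 * 1000 / 18.773
dP = 569.81 kPa


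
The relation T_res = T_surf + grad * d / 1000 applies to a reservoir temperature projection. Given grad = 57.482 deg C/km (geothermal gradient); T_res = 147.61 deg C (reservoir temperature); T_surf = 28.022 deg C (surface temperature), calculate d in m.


d = (T_res - T_surf) / grad * 1000
d = (147.61 - 28.022) / 57.482 * 1000
d = 2080.4 m


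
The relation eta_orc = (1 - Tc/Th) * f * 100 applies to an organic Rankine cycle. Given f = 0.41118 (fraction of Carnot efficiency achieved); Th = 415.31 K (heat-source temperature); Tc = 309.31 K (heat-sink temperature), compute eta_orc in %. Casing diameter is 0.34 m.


eta_orc = (1 - Tc/Th) * f * 100
eta_orc = (1 - 309.31/415.31) * 0.41118 * 100
eta_orc = 10.495 %


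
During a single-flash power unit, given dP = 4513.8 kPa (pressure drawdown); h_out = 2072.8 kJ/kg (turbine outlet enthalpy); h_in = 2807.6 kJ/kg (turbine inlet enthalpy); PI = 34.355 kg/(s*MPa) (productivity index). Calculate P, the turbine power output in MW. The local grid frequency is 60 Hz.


Step 1: mdot = PI * dP / 1000 = 34.355 * 4513.8 / 1000 = 155.0716 kg/s
Step 2: P = mdot*(h_in - h_out)/1000 = 155.0716*(2807.6 - 2072.8)/1000 = 113.95 MW
P = 113.95 MW


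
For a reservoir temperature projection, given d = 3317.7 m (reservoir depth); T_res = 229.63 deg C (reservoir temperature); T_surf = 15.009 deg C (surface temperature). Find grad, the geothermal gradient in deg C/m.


grad = (T_res - T_surf) / d * 1000
grad = (229.63 - 15.009) / 3317.7 * 1000
grad = 64.68969 deg C/km
Convert: 64.68969 deg C/km * 0.001 = 0.064690 deg C/m
grad = 0.064690 deg C/m


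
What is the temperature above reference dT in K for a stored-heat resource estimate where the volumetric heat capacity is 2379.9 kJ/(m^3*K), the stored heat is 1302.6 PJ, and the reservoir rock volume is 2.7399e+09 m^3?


dT = Q_s * 1e12 / (Vr * rhoc)
dT = 1302.6 * 1e12 / (2.7399e+09 * 2379.9)
dT = 199.76 K


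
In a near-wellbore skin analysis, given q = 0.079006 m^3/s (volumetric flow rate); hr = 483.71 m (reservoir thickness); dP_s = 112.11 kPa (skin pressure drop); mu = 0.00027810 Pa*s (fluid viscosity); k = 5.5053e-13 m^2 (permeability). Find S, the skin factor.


S = dP_s * 1000 * 2*pi*k*hr / (q*mu)
S = 112.11 * 1000 * 2*pi*5.5053e-13*483.71 / (0.079006*0.00027810)
S = 8.5375


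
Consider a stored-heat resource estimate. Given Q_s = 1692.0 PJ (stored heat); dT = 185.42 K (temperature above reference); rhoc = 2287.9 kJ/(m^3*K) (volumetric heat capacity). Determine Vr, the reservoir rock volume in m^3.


Vr = Q_s * 1e12 / (rhoc * dT)
Vr = 1692.0 * 1e12 / (2287.9 * 185.42)
Vr = 3.9885e+09 m^3


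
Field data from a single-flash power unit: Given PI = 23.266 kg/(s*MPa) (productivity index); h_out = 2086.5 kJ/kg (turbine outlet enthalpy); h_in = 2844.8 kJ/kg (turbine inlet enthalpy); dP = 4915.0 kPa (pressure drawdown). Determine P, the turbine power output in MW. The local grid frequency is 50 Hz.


Step 1: mdot = PI * dP / 1000 = 23.266 * 4915.0 / 1000 = 114.3524 kg/s
Step 2: P = mdot*(h_in - h_out)/1000 = 114.3524*(2844.8 - 2086.5)/1000 = 86.713 MW
P = 86.713 MW


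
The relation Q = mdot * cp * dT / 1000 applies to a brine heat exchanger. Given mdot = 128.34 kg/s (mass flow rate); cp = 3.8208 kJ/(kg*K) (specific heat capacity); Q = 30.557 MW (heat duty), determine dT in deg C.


dT = Q * 1000 / (mdot * cp)
dT = 30.557 * 1000 / (128.34 * 3.8208)
dT = 62.31525 K
Convert (temperature difference, 1 K = 1 deg C): 62.31525 K = 62.31525 deg C
dT = 62.315 deg C


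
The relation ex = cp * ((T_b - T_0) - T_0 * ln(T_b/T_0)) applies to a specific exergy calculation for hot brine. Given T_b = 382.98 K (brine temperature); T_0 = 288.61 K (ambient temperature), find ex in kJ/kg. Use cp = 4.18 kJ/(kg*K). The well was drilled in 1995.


ex = cp * ((T_b - T_0) - T_0 * ln(T_b/T_0))
ex = 4.18 * ((382.98 - 288.61) - 288.61 * ln(382.98/288.61))
ex = 53.171 kJ/kg


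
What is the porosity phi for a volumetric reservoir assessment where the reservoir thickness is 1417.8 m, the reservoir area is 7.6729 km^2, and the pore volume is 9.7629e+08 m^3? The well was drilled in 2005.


phi = Vp / (A * 1e6 * hr)
phi = 9.7629e+08 / (7.6729 * 1e6 * 1417.8)
phi = 0.089744


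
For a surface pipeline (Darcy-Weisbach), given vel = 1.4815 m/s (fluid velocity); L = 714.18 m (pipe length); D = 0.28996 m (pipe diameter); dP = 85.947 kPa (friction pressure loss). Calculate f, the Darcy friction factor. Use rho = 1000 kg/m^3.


f = dP*1000 / ((L/D)*(rho*vel^2/2))
f = 85.947*1000 / ((714.18/0.28996)*(1000*1.4815^2/2))
f = 0.031797


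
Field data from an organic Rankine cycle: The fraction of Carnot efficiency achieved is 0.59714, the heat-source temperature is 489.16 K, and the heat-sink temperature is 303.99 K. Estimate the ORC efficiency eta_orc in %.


eta_orc = (1 - Tc/Th) * f * 100
eta_orc = (1 - 303.99/489.16) * 0.59714 * 100
eta_orc = 22.605 %


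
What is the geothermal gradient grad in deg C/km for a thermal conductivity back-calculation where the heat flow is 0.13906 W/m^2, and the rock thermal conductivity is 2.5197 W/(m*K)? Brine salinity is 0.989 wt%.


grad = q / k * 1000
grad = 0.13906 / 2.5197 * 1000
grad = 55.189 deg C/km


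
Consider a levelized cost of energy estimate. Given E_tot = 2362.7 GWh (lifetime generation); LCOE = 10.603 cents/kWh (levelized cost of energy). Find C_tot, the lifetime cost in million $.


C_tot = LCOE / 100 * E_tot
C_tot = 10.603 / 100 * 2362.7
C_tot = 250.52 million $


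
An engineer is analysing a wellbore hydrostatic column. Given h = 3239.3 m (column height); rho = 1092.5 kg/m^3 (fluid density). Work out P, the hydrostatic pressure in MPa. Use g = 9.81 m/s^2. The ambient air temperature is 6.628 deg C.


P = rho * g * h / 1e6
P = 1092.5 * 9.81 * 3239.3 / 1e6
P = 34.717 MPa


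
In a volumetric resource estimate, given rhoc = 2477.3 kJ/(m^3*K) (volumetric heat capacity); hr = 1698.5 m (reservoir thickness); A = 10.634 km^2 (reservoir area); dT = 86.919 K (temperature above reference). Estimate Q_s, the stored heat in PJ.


Step 1: Vr = A*1e6*hr = 10.634*1e6*1698.5 = 1.806185e+10 m^3
Step 2: Q_s = Vr*rhoc*dT/1e12 = 1.806185e+10*2477.3*86.919/1e12 = 3889.2 PJ
Q_s = 3889.2 PJ


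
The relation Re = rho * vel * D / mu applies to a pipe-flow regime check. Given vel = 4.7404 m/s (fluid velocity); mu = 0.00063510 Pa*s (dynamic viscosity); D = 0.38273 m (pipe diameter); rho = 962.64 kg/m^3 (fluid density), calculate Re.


Re = rho * vel * D / mu
Re = 962.64 * 4.7404 * 0.38273 / 0.00063510
Re = 2.7500e+06


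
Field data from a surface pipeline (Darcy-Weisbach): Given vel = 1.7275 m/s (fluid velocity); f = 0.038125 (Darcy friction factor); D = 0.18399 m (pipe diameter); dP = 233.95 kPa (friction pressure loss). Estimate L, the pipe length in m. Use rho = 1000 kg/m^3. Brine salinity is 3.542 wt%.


L = dP*1000*D / (f*rho*vel^2/2)
L = 233.95*1000*0.18399 / (0.038125*1000*1.7275^2/2)
L = 756.66 m


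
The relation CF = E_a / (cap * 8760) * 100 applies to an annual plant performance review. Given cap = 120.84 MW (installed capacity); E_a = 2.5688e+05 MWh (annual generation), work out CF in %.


CF = E_a / (cap * 8760) * 100
CF = 2.5688e+05 / (120.84 * 8760) * 100
CF = 24.267 %


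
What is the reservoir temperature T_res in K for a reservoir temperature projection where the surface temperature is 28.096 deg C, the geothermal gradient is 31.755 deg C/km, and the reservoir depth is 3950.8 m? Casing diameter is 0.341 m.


T_res = T_surf + grad * d / 1000
T_res = 28.096 + 31.755 * 3950.8 / 1000
T_res = 153.5537 deg C
Convert to K: 153.5537 + 273.15 = 426.70 K
T_res = 426.70 K


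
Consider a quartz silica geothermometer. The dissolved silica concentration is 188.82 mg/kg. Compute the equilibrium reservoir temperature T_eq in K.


T_eq = 1309 / (5.19 - log10(SiO2)) - 273.15
T_eq = 1309 / (5.19 - log10(188.82)) - 273.15
T_eq = 176.0681 deg C
Convert to K: 176.0681 + 273.15 = 449.22 K
T_eq = 449.22 K


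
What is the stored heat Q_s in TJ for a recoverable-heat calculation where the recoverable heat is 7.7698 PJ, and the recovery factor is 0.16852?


Q_s = Q_rec / RF
Q_s = 7.7698 / 0.16852
Q_s = 46.10610 PJ
Convert: 46.10610 PJ * 1000.0 = 46106 TJ
Q_s = 46106 TJ


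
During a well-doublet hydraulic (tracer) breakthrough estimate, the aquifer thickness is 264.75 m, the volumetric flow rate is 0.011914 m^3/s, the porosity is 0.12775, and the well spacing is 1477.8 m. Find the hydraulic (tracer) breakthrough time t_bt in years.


t_bt = pi * hr * phi * L^2 / (3 * Qv) / (365.25*86400)
t_bt = pi * 264.75 * 0.12775 * 1477.8^2 / (3 * 0.011914) / (365.25*86400)
t_bt = 205.73 years


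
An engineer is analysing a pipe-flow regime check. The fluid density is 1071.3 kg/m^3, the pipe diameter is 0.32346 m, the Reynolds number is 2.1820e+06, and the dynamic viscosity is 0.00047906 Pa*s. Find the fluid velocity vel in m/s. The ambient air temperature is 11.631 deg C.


vel = Re * mu / (rho * D)
vel = 2.1820e+06 * 0.00047906 / (1071.3 * 0.32346)
vel = 3.0166 m/s


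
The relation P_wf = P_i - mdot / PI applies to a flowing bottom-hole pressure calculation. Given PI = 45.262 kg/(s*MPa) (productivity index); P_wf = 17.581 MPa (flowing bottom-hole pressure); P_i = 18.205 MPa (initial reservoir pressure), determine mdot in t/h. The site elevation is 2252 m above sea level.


mdot = (P_i - P_wf) * PI
mdot = (18.205 - 17.581) * 45.262
mdot = 28.24349 kg/s
Convert: 28.24349 kg/s * 3.6 = 101.68 t/h
mdot = 101.68 t/h


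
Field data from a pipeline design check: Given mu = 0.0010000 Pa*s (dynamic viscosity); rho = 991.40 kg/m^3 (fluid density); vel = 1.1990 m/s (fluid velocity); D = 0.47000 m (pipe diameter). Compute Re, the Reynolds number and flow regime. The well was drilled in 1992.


Step 1: Re = rho*vel*D/mu = 991.4*1.199*0.47/0.001 = 5.5868e+05
Step 2: Re = 5.5868e+05 > 4000, so flow is turbulent.
Re = 5.5868e+05 (turbulent)


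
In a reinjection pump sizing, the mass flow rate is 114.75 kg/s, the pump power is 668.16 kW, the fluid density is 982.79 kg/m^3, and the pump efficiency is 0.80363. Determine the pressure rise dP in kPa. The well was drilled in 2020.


dP = P_pump * rho * eta / mdot
dP = 668.16 * 982.79 * 0.80363 / 114.75
dP = 4598.8 kPa


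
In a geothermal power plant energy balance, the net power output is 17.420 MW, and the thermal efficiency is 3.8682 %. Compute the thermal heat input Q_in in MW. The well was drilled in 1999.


Q_in = W_net / (eta / 100)
Q_in = 17.420 / (3.8682 / 100)
Q_in = 450.34 MW


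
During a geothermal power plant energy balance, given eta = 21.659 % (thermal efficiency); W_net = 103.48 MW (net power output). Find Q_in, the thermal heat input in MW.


Q_in = W_net / (eta / 100)
Q_in = 103.48 / (21.659 / 100)
Q_in = 477.77 MW


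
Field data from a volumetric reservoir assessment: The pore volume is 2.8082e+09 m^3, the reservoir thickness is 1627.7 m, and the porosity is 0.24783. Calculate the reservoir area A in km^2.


A = Vp / (1e6 * hr * phi)
A = 2.8082e+09 / (1e6 * 1627.7 * 0.24783)
A = 6.9615 km^2


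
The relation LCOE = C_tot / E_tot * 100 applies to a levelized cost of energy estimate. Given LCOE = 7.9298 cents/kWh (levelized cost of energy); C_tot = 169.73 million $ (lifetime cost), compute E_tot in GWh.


E_tot = C_tot / LCOE * 100
E_tot = 169.73 / 7.9298 * 100
E_tot = 2140.4 GWh


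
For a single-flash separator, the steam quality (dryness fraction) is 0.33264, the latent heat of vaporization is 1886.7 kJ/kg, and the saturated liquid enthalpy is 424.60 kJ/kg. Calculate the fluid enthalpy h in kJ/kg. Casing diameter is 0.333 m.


h = hf + x * hfg
h = 424.60 + 0.33264 * 1886.7
h = 1052.2 kJ/kg


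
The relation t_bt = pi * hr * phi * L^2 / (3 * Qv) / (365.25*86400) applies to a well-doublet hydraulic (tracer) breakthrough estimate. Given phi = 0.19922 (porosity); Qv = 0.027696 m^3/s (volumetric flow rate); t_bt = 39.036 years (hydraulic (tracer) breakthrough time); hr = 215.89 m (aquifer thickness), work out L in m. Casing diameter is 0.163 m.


L = sqrt(t_bt*365.25*86400*3*Qv / (pi*hr*phi))
L = sqrt(39.036*365.25*86400*3*0.027696 / (pi*215.89*0.19922))
L = 870.35 m


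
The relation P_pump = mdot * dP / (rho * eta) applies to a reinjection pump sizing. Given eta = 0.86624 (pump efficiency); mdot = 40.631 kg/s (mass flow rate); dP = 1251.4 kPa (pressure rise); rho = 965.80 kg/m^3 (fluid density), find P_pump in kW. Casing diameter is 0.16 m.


P_pump = mdot * dP / (rho * eta)
P_pump = 40.631 * 1251.4 / (965.80 * 0.86624)
P_pump = 60.775 kW


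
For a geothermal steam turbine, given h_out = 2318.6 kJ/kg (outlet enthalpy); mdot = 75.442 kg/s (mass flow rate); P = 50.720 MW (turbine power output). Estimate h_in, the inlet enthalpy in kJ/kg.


h_in = h_out + P * 1000 / mdot
h_in = 2318.6 + 50.720 * 1000 / 75.442
h_in = 2990.9 kJ/kg


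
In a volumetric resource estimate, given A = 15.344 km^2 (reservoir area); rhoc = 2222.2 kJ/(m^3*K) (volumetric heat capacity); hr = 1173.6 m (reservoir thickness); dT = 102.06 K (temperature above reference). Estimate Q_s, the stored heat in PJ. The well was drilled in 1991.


Step 1: Vr = A*1e6*hr = 15.344*1e6*1173.6 = 1.800772e+10 m^3
Step 2: Q_s = Vr*rhoc*dT/1e12 = 1.800772e+10*2222.2*102.06/1e12 = 4084.1 PJ
Q_s = 4084.1 PJ


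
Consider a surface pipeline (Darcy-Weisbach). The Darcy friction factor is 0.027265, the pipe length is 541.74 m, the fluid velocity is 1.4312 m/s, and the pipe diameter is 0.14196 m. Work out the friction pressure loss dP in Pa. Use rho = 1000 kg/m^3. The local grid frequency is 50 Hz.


dP = f * (L/D) * (rho*vel^2/2) / 1000
dP = 0.027265 * (541.74/0.14196) * (1000*1.4312^2/2) / 1000
dP = 106.5617 kPa
Convert: 106.5617 kPa * 1000.0 = 1.0656e+05 Pa
dP = 1.0656e+05 Pa


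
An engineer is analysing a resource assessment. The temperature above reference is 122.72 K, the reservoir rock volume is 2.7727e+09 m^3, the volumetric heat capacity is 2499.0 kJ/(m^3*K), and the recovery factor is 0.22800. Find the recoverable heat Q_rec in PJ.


Step 1: Q_s = Vr*rhoc*dT/1e12 = 2.7727e+09*2499.0*122.72/1e12 = 850.3241 PJ
Step 2: Q_rec = Q_s * RF = 850.3241 * 0.228 = 193.87 PJ
Q_rec = 193.87 PJ
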